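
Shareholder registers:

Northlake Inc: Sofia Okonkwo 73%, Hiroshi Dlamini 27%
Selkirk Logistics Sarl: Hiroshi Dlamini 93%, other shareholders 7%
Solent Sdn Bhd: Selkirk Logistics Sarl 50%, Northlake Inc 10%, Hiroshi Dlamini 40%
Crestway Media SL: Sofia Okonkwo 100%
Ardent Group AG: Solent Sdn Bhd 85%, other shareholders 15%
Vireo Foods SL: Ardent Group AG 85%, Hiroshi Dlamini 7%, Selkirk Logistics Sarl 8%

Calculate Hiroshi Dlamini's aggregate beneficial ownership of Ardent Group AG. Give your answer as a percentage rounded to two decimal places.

Hiroshi reaches Ardent along 3 paths.
Via Selkirk → Solent: 93% × 50% × 85% = 39.525%.
Via Northlake → Solent: 27% × 10% × 85% = 2.295%.
Via Solent: 40% × 85% = 34%.
Total: 39.525% + 2.295% + 34% = 75.82%.

75.82%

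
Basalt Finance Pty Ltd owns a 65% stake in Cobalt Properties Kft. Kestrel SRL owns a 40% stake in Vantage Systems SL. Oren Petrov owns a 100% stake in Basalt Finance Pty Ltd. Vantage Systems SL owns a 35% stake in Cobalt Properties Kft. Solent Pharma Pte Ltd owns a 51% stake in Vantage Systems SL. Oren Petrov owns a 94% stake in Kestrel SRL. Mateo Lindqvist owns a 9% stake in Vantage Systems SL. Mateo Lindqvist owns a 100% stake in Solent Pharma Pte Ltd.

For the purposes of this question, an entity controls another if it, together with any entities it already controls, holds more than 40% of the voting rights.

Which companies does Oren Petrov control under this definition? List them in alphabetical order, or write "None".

Oren holds 100% of Basalt, so Oren controls Basalt.
Oren holds 94% of Kestrel, so Oren controls Kestrel.
Basalt holds 65% of Cobalt, so Oren controls Cobalt.
No other company's threshold is met.

Basalt Finance Pty Ltd, Cobalt Properties Kft, Kestrel SRL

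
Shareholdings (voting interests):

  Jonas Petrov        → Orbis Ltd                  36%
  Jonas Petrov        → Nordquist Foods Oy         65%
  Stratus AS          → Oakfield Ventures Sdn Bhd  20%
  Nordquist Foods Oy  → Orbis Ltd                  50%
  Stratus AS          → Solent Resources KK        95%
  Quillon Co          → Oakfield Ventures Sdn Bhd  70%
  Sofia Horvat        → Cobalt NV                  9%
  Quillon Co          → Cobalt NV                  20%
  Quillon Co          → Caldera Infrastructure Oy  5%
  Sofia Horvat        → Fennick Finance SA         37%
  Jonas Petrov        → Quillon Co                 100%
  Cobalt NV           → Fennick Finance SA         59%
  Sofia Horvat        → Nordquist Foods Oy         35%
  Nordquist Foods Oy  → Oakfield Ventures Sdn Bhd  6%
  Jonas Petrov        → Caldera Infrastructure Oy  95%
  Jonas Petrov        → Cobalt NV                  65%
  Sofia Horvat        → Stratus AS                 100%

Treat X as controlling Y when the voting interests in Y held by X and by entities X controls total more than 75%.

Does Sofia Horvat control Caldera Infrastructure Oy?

No

Sofia holds 100% of Stratus, so Sofia controls Stratus.
Stratus holds 95% of Solent, so Sofia controls Solent.
Neither Sofia nor any entity Sofia controls holds any voting interest in Caldera.
So Sofia does not control Caldera.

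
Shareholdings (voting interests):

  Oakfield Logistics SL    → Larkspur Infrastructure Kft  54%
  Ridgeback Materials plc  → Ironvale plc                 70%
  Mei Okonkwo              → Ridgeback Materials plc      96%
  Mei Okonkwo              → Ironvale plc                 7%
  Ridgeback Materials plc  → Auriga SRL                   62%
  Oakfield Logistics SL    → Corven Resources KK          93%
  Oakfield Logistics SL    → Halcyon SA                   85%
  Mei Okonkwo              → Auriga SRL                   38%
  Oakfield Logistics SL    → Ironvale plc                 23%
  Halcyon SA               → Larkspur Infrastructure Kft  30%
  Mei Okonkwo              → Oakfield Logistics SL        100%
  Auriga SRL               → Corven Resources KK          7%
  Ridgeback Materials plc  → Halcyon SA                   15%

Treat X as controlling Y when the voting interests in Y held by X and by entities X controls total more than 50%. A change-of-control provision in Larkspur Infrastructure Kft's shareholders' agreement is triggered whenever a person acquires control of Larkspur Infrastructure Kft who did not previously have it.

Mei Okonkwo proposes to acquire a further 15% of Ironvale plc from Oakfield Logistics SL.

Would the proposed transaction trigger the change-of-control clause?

No

The purchase adds only to Mei's holdings (Oakfield's stake shrinks), so Mei is the only person who could newly come to control Larkspur.
Mei holds 100% of Oakfield, so Mei controls Oakfield.
Mei holds 96% of Ridgeback, so Mei controls Ridgeback.
Oakfield and Ridgeback together hold 85% + 15% = 100% of Halcyon, so Mei controls Halcyon.
Oakfield and Halcyon together hold 54% + 30% = 84% of Larkspur, so Mei controls Larkspur.
So Mei already controls Larkspur before the transaction.
After the purchase, Mei's direct stake in Ironvale rises to 7% + 15% = 22%, and Oakfield's stake falls to 8%.
Mei controlled Larkspur already, so this is not a new person acquiring control; every other person's position is unchanged or reduced.
No new person acquires control, so the clause is not triggered.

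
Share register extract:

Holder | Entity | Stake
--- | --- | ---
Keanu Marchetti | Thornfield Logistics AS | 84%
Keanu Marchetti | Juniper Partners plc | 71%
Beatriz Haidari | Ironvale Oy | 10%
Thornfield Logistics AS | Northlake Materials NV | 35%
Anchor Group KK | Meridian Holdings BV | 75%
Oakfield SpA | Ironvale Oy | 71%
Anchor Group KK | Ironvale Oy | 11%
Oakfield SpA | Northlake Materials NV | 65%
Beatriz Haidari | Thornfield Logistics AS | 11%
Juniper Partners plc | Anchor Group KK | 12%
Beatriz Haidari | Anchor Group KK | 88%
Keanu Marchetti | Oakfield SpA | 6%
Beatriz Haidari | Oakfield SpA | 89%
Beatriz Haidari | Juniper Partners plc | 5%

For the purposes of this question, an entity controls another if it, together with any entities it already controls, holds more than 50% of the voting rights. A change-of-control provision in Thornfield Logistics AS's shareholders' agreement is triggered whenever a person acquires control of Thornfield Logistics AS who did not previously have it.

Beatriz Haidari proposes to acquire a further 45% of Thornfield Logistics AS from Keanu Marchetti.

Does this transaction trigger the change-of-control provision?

The purchase adds only to Beatriz's holdings (Keanu's stake shrinks), so Beatriz is the only person who could newly come to control Thornfield.
Beatriz holds 89% of Oakfield, so Beatriz controls Oakfield.
Beatriz holds 88% of Anchor, so Beatriz controls Anchor.
Anchor holds 75% of Meridian, so Beatriz controls Meridian.
Oakfield holds 65% of Northlake, so Beatriz controls Northlake.
Anchor and Oakfield and Beatriz together hold 11% + 71% + 10% = 92% of Ironvale, so Beatriz controls Ironvale.
In Thornfield, Beatriz's side holds only 11%, not > 50%.
So before the transaction, Beatriz does not control Thornfield.
After the purchase, Beatriz's direct stake in Thornfield rises to 11% + 45% = 56%, and Keanu's stake falls to 39%.
Beatriz holds 56% of Thornfield, so Beatriz controls Thornfield.
Beatriz did not control Thornfield before and does after, so the clause is triggered.

Yes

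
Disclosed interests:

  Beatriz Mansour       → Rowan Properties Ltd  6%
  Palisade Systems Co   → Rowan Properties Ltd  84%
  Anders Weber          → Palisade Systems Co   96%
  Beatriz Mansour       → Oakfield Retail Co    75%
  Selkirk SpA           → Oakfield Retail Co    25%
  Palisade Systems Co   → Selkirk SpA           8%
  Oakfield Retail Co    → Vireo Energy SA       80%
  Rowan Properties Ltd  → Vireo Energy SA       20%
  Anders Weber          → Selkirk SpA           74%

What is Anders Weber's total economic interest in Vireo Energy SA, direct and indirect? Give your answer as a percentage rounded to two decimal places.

Anders reaches Vireo along 3 paths.
Via Palisade → Rowan: 96% × 84% × 20% = 16.128%.
Via Selkirk → Oakfield: 74% × 25% × 80% = 14.8%.
Via Palisade → Selkirk → Oakfield: 96% × 8% × 25% × 80% = 1.536%.
Total: 16.128% + 14.8% + 1.536% = 32.464%.
Rounded: 32.46%.

32.46%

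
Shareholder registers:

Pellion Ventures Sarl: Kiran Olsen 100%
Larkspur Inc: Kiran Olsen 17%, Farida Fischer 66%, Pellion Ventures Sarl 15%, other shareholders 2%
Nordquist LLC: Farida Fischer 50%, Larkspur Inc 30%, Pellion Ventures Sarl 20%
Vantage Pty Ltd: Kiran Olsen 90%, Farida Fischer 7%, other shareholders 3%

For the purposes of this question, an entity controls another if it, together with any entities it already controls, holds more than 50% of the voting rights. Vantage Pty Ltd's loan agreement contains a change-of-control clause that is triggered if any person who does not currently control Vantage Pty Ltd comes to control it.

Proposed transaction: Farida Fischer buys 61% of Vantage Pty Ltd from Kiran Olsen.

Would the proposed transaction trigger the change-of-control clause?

The purchase adds only to Farida's holdings (Kiran's stake shrinks), so Farida is the only person who could newly come to control Vantage.
Farida holds 66% of Larkspur, so Farida controls Larkspur.
Farida and Larkspur together hold 50% + 30% = 80% of Nordquist, so Farida controls Nordquist.
In Vantage, Farida's side holds only 7%, not > 50%.
So before the transaction, Farida does not control Vantage.
After the purchase, Farida's direct stake in Vantage rises to 7% + 61% = 68%, and Kiran's stake falls to 29%.
Farida holds 68% of Vantage, so Farida controls Vantage.
Farida did not control Vantage before and does after, so the clause is triggered.

Yes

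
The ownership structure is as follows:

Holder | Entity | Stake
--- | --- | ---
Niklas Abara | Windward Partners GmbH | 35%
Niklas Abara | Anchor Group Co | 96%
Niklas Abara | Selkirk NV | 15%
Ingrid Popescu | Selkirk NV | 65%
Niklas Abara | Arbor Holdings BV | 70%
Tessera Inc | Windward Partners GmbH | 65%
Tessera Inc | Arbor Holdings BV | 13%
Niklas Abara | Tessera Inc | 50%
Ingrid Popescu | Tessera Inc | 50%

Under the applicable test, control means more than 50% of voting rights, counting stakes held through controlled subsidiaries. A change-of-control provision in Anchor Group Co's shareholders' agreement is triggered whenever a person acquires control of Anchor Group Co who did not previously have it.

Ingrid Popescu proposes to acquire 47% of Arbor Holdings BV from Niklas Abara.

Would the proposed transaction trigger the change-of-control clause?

The purchase adds only to Ingrid's holdings (Niklas's stake shrinks), so Ingrid is the only person who could newly come to control Anchor.
Ingrid holds 65% of Selkirk, so Ingrid controls Selkirk.
Neither Ingrid nor any entity Ingrid controls holds any voting interest in Anchor.
So before the transaction, Ingrid does not control Anchor.
After the purchase, Ingrid holds 47% of Arbor directly, and Niklas's stake falls to 23%.
Ingrid's side now holds 47% of Arbor, not > 50%, so Ingrid still does not control Arbor.
After the transaction, neither Ingrid nor any entity Ingrid controls holds a voting interest in Anchor, so Ingrid still does not control it.
No new person acquires control, so the clause is not triggered.

No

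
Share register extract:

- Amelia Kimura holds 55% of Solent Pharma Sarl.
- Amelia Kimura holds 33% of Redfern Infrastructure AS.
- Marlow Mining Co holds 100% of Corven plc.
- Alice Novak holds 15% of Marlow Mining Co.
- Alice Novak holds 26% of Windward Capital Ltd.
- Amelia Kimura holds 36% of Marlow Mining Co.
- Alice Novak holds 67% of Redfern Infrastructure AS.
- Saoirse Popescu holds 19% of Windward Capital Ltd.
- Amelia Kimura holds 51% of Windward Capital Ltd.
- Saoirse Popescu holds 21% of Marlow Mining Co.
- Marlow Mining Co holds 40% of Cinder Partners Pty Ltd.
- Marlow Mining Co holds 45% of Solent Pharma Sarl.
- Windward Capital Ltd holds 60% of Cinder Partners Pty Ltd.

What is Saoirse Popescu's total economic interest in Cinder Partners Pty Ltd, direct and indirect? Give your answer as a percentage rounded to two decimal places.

Saoirse reaches Cinder along 2 paths.
Via Marlow: 21% × 40% = 8.4%.
Via Windward: 19% × 60% = 11.4%.
Total: 8.4% + 11.4% = 19.8%.
Rounded: 19.80%.

19.80%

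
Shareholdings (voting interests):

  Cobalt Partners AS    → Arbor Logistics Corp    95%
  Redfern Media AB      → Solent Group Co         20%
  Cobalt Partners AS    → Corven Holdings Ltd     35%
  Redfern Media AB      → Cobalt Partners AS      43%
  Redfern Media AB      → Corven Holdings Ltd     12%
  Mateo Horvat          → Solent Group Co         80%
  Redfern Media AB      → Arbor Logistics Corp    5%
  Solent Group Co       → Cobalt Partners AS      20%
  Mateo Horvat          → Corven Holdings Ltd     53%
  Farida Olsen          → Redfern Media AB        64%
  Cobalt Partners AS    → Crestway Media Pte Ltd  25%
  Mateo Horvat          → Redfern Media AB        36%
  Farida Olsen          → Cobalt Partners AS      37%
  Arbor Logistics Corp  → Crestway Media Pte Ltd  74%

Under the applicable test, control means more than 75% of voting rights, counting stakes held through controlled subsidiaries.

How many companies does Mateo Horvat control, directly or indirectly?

1

Mateo holds 80% of Solent, so Mateo controls Solent.
No other company's threshold is met.
Mateo controls 1 company.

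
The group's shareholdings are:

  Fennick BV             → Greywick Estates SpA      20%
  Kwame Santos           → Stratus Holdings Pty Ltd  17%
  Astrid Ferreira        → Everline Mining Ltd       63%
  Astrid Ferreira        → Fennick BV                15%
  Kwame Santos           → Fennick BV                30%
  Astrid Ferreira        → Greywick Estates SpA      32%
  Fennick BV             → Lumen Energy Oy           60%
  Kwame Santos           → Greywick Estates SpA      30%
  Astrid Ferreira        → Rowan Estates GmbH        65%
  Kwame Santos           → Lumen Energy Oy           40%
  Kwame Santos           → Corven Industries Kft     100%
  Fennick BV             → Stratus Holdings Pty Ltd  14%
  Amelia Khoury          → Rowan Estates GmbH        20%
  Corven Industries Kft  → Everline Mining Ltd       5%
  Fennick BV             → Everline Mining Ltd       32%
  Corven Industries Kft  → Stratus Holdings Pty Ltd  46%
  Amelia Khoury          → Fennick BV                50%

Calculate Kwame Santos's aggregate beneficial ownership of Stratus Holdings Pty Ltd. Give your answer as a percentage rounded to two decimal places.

Kwame reaches Stratus along 3 paths.
Via Fennick: 30% × 14% = 4.2%.
Via Corven: 100% × 46% = 46%.
Direct stake: 17% = 17%.
Total: 4.2% + 46% + 17% = 67.2%.
Rounded: 67.20%.

67.20%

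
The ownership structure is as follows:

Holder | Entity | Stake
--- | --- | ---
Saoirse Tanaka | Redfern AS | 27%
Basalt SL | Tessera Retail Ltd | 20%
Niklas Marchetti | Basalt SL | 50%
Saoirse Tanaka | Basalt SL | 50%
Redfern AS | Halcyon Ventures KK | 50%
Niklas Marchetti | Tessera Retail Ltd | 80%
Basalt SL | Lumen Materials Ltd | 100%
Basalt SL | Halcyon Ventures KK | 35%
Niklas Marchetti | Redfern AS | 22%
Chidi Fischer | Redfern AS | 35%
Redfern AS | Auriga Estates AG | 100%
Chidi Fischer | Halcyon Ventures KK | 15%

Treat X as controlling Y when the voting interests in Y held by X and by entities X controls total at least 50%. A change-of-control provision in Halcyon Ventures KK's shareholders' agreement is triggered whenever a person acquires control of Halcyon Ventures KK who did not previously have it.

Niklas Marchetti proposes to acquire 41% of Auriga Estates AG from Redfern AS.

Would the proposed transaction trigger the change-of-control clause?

No

The purchase adds only to Niklas's holdings (Redfern's stake shrinks), so Niklas is the only person who could newly come to control Halcyon.
Niklas holds 50% of Basalt, so Niklas controls Basalt.
Niklas and Basalt together hold 80% + 20% = 100% of Tessera, so Niklas controls Tessera.
Basalt holds 100% of Lumen, so Niklas controls Lumen.
In Halcyon, Niklas's side holds only 35%, not ≥ 50%.
So before the transaction, Niklas does not control Halcyon.
After the purchase, Niklas holds 41% of Auriga directly, and Redfern's stake falls to 59%.
Niklas's side now holds 41% of Auriga, not ≥ 50%, so Niklas still does not control Auriga.
After the transaction, Niklas's side holds 35% of Halcyon, not ≥ 50%, so Niklas still does not control Halcyon.
No new person acquires control, so the clause is not triggered.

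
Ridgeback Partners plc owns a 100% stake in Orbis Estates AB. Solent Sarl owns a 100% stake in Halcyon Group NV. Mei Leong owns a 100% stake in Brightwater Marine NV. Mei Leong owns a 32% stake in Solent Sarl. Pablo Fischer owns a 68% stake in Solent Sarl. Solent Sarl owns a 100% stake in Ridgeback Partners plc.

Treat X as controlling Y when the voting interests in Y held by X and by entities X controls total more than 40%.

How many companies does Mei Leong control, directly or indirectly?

Mei holds 100% of Brightwater, so Mei controls Brightwater.
No other company's threshold is met.
Mei controls 1 company.

1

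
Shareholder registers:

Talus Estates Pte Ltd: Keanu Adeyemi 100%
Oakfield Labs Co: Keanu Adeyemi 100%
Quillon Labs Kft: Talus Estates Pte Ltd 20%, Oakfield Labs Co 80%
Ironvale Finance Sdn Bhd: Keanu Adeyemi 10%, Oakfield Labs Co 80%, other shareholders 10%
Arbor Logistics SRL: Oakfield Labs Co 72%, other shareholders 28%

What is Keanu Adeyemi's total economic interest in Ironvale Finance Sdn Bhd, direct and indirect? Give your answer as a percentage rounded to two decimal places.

90.00%

Keanu reaches Ironvale along 2 paths.
Direct stake: 10% = 10%.
Via Oakfield: 100% × 80% = 80%.
Total: 10% + 80% = 90%.
Rounded: 90.00%.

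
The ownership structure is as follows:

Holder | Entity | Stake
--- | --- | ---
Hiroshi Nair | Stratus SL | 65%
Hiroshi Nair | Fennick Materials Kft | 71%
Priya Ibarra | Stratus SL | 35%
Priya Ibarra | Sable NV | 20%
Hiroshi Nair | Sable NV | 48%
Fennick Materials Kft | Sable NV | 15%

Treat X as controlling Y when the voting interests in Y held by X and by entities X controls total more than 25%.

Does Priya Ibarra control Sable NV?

Priya holds 35% of Stratus, so Priya controls Stratus.
In Sable, Priya's side holds only 20%, not > 25%.
So Priya does not control Sable.

No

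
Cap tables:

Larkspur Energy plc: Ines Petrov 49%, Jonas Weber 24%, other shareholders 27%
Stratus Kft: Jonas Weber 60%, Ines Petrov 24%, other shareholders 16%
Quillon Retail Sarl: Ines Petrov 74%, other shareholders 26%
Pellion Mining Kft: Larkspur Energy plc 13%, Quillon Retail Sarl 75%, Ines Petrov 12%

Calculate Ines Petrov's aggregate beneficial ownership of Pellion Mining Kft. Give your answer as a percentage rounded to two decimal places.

Ines reaches Pellion along 3 paths.
Via Larkspur: 49% × 13% = 6.37%.
Via Quillon: 74% × 75% = 55.5%.
Direct stake: 12% = 12%.
Total: 6.37% + 55.5% + 12% = 73.87%.

73.87%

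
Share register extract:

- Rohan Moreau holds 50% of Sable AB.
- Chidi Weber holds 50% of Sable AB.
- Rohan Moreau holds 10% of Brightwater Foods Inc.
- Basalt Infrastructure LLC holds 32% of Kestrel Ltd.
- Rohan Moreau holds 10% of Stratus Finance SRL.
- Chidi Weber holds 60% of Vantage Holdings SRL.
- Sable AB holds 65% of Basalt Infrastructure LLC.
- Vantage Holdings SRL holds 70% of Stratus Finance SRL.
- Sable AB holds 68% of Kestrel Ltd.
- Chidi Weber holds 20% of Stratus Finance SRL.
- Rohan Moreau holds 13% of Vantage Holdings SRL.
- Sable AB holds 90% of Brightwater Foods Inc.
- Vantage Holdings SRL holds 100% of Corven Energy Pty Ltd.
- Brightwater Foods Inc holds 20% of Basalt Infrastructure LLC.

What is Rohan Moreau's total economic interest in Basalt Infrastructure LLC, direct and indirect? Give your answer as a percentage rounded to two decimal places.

Rohan reaches Basalt along 3 paths.
Via Sable → Brightwater: 50% × 90% × 20% = 9%.
Via Brightwater: 10% × 20% = 2%.
Via Sable: 50% × 65% = 32.5%.
Total: 9% + 2% + 32.5% = 43.5%.
Rounded: 43.50%.

43.50%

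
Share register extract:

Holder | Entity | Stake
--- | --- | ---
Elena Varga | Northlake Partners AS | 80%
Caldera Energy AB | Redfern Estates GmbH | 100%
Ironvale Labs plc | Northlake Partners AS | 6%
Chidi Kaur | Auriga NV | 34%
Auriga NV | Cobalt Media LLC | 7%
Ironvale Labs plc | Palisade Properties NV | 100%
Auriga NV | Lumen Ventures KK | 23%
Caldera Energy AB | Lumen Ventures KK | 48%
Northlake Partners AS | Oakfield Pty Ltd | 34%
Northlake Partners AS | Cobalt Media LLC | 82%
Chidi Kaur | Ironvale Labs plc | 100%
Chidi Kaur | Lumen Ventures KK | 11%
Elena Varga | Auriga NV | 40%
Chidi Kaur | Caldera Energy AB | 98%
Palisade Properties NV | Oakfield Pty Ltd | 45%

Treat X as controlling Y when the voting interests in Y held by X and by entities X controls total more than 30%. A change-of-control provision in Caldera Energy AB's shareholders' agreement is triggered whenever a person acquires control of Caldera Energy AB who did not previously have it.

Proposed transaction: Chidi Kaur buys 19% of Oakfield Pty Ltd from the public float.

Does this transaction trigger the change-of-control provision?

The purchase changes only Chidi's holdings, so Chidi is the only person who could newly come to control Caldera.
Chidi holds 98% of Caldera, so Chidi controls Caldera.
So Chidi already controls Caldera before the transaction.
After the purchase, Chidi holds 19% of Oakfield directly.
Chidi controlled Caldera already, so this is not a new person acquiring control; every other person's position is unchanged or reduced.
No new person acquires control, so the clause is not triggered.

No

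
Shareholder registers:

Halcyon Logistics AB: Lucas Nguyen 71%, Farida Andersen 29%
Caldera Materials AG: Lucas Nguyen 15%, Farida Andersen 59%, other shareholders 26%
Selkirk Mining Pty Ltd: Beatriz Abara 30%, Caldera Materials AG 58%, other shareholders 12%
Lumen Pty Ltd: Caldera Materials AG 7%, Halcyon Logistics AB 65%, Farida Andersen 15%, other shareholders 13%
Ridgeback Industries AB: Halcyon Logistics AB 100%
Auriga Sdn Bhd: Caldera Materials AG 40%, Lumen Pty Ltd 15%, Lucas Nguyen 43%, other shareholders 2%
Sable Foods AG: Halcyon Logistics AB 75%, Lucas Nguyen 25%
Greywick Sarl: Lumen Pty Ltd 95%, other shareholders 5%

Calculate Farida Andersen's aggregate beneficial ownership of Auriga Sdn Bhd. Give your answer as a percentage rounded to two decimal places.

29.30%

Farida reaches Auriga along 4 paths.
Via Caldera: 59% × 40% = 23.6%.
Via Caldera → Lumen: 59% × 7% × 15% = 0.6195%.
Via Halcyon → Lumen: 29% × 65% × 15% = 2.8275%.
Via Lumen: 15% × 15% = 2.25%.
Total: 23.6% + 0.6195% + 2.8275% + 2.25% = 29.297%.
Rounded: 29.30%.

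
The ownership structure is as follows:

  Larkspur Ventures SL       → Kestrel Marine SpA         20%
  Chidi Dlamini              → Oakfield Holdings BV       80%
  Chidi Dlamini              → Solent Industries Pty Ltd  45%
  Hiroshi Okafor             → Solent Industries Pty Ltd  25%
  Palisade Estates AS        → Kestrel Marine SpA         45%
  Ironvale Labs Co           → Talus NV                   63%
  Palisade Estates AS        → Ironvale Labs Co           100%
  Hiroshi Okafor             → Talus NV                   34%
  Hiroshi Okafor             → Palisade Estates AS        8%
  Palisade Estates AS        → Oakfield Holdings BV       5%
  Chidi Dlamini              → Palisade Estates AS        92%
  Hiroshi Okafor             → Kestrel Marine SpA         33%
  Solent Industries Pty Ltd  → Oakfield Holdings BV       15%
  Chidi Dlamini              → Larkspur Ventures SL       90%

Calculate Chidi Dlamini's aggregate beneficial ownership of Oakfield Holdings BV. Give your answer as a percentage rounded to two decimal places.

Chidi reaches Oakfield along 3 paths.
Direct stake: 80% = 80%.
Via Solent: 45% × 15% = 6.75%.
Via Palisade: 92% × 5% = 4.6%.
Total: 80% + 6.75% + 4.6% = 91.35%.

91.35%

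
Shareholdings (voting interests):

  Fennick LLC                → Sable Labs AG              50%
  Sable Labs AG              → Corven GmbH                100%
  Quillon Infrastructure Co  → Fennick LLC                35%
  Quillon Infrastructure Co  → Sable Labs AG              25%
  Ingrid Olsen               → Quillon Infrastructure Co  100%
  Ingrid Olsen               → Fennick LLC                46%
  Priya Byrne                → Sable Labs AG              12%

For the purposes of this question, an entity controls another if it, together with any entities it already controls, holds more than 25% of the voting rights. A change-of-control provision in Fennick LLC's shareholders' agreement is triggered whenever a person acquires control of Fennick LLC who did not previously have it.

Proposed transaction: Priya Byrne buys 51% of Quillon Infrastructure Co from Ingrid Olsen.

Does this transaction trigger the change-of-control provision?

The purchase adds only to Priya's holdings (Ingrid's stake shrinks), so Priya is the only person who could newly come to control Fennick.
Priya's largest direct stake is 12% in Sable, which does not meet the threshold, so Priya controls no company.
Neither Priya nor any entity Priya controls holds any voting interest in Fennick.
So before the transaction, Priya does not control Fennick.
After the purchase, Priya holds 51% of Quillon directly, and Ingrid's stake falls to 49%.
Priya holds 51% of Quillon, so Priya controls Quillon.
Quillon holds 35% of Fennick, so Priya controls Fennick.
Priya did not control Fennick before and does after, so the clause is triggered.

Yes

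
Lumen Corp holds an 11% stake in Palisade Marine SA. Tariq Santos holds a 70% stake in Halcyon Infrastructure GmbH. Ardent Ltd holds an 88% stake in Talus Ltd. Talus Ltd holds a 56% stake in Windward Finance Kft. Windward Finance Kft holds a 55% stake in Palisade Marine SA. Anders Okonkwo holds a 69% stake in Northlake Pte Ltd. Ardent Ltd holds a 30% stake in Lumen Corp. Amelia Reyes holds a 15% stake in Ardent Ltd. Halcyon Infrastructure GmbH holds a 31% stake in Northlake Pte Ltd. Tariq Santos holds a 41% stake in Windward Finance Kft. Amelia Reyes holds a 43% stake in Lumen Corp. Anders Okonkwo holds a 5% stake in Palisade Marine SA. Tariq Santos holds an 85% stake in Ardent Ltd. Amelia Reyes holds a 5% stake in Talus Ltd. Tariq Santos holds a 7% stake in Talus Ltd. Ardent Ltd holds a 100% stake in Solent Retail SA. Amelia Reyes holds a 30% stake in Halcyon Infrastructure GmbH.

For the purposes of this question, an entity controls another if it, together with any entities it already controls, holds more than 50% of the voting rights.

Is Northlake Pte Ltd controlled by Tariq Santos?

No

Tariq holds 85% of Ardent, so Tariq controls Ardent.
Tariq holds 70% of Halcyon, so Tariq controls Halcyon.
Tariq and Ardent together hold 7% + 88% = 95% of Talus, so Tariq controls Talus.
Tariq and Talus together hold 41% + 56% = 97% of Windward, so Tariq controls Windward.
Ardent holds 100% of Solent, so Tariq controls Solent.
Windward holds 55% of Palisade, so Tariq controls Palisade.
In Northlake, Tariq's side holds only 31%, not > 50%.
So Tariq does not control Northlake.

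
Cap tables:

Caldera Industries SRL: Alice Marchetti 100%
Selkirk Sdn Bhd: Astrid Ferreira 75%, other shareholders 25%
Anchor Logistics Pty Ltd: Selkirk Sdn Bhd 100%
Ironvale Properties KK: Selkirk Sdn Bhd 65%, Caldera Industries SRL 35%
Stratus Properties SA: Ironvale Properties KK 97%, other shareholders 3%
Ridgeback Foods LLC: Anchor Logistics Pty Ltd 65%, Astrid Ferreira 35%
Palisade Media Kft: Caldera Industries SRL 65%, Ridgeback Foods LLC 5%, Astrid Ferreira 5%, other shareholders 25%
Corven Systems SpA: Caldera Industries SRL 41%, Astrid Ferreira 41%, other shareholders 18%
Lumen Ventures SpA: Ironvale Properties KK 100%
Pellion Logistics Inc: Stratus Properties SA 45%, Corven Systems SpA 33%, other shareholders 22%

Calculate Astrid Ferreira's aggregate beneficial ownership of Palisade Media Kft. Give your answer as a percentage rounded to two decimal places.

9.19%

Astrid reaches Palisade along 3 paths.
Via Selkirk → Anchor → Ridgeback: 75% × 100% × 65% × 5% = 2.4375%.
Via Ridgeback: 35% × 5% = 1.75%.
Direct stake: 5% = 5%.
Total: 2.4375% + 1.75% + 5% = 9.1875%.
Rounded: 9.19%.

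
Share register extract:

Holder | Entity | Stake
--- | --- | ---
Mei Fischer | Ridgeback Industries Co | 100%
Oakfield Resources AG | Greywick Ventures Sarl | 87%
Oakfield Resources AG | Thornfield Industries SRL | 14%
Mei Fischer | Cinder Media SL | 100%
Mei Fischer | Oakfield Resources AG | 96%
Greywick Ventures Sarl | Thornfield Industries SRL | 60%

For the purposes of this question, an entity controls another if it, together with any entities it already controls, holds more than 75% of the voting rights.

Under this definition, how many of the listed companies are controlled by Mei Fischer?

Mei holds 100% of Cinder, so Mei controls Cinder.
Mei holds 100% of Ridgeback, so Mei controls Ridgeback.
Mei holds 96% of Oakfield, so Mei controls Oakfield.
Oakfield holds 87% of Greywick, so Mei controls Greywick.
No other company's threshold is met.
Mei controls 4 companies.

4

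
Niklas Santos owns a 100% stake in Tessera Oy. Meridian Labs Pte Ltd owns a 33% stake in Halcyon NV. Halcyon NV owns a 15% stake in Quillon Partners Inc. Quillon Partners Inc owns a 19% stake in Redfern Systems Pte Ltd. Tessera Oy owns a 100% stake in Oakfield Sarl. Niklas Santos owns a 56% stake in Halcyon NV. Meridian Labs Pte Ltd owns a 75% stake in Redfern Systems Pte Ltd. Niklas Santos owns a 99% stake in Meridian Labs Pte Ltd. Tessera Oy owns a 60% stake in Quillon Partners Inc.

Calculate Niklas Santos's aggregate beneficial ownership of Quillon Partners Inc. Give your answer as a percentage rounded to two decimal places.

Niklas reaches Quillon along 3 paths.
Via Halcyon: 56% × 15% = 8.4%.
Via Meridian → Halcyon: 99% × 33% × 15% = 4.9005%.
Via Tessera: 100% × 60% = 60%.
Total: 8.4% + 4.9005% + 60% = 73.3005%.
Rounded: 73.30%.

73.30%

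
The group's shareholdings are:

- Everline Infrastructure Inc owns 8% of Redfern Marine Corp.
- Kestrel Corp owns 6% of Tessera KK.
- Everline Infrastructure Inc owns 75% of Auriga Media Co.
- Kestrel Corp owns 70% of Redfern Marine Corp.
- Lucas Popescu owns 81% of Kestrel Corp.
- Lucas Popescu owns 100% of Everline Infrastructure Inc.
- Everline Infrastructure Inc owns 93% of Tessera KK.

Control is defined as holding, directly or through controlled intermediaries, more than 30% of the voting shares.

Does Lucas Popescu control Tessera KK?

Yes

Lucas holds 100% of Everline, so Lucas controls Everline.
Lucas holds 81% of Kestrel, so Lucas controls Kestrel.
Everline and Kestrel together hold 93% + 6% = 99% of Tessera, so Lucas controls Tessera.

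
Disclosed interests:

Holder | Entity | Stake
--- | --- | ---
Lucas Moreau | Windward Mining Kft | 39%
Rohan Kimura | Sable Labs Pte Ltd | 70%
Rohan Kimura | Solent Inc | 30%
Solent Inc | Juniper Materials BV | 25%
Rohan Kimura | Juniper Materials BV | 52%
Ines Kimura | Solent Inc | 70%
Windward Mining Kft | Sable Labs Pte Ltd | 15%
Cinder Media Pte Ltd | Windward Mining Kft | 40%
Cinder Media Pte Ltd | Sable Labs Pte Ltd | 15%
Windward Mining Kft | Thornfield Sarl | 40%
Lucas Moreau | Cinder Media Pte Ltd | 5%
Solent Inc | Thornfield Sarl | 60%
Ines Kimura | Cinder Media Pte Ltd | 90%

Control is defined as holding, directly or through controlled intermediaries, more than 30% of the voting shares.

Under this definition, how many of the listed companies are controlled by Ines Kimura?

Ines holds 70% of Solent, so Ines controls Solent.
Ines holds 90% of Cinder, so Ines controls Cinder.
Cinder holds 40% of Windward, so Ines controls Windward.
Windward and Solent together hold 40% + 60% = 100% of Thornfield, so Ines controls Thornfield.
No other company's threshold is met.
Ines controls 4 companies.

4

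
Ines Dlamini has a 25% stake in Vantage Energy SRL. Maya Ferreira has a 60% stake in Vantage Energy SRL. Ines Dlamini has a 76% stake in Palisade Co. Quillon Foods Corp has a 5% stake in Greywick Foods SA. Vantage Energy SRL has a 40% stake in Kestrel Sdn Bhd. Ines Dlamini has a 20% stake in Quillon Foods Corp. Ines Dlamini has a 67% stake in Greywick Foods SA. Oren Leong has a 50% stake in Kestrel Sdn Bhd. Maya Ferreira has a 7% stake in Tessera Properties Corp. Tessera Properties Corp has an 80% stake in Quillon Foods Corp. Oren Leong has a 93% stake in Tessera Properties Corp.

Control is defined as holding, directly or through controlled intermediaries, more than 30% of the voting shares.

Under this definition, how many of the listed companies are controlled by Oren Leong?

3

Oren holds 93% of Tessera, so Oren controls Tessera.
Oren holds 50% of Kestrel, so Oren controls Kestrel.
Tessera holds 80% of Quillon, so Oren controls Quillon.
No other company's threshold is met.
Oren controls 3 companies.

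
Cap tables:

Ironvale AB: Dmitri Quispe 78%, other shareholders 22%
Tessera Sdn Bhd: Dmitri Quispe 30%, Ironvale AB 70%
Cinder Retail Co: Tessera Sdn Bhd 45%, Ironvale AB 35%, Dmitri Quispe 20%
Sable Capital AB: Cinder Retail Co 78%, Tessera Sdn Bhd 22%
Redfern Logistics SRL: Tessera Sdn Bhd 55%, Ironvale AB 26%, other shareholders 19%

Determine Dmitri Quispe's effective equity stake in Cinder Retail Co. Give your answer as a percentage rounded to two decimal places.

Dmitri reaches Cinder along 4 paths.
Via Tessera: 30% × 45% = 13.5%.
Via Ironvale → Tessera: 78% × 70% × 45% = 24.57%.
Via Ironvale: 78% × 35% = 27.3%.
Direct stake: 20% = 20%.
Total: 13.5% + 24.57% + 27.3% + 20% = 85.37%.

85.37%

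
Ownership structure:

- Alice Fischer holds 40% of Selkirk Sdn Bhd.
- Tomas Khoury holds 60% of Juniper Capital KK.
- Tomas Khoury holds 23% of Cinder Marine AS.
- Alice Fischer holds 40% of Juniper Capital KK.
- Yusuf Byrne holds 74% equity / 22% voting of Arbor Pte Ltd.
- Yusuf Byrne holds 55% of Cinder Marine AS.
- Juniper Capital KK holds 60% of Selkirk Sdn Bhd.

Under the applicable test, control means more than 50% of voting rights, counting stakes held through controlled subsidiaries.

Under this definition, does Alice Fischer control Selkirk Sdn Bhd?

Alice's largest direct stake is 40% in Juniper, which does not meet the threshold, so Alice controls no company.
In Selkirk, Alice's side holds only 40%, not > 50%.
So Alice does not control Selkirk.

No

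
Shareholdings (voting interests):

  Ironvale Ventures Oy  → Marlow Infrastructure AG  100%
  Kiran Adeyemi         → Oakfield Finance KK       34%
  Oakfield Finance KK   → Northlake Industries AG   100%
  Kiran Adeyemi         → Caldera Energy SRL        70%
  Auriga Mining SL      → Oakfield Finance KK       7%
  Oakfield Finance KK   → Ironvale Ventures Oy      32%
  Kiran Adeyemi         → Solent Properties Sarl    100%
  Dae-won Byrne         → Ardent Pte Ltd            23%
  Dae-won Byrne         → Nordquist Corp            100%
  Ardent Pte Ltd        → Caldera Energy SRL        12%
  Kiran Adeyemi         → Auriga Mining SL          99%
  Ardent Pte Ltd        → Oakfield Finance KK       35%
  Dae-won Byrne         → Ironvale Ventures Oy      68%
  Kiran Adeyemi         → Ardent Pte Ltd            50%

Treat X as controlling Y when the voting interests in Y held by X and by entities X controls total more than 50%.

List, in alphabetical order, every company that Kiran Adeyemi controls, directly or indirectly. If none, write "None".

Auriga Mining SL, Caldera Energy SRL, Solent Properties Sarl

Kiran holds 99% of Auriga, so Kiran controls Auriga.
Kiran holds 70% of Caldera, so Kiran controls Caldera.
Kiran holds 100% of Solent, so Kiran controls Solent.
No other company's threshold is met.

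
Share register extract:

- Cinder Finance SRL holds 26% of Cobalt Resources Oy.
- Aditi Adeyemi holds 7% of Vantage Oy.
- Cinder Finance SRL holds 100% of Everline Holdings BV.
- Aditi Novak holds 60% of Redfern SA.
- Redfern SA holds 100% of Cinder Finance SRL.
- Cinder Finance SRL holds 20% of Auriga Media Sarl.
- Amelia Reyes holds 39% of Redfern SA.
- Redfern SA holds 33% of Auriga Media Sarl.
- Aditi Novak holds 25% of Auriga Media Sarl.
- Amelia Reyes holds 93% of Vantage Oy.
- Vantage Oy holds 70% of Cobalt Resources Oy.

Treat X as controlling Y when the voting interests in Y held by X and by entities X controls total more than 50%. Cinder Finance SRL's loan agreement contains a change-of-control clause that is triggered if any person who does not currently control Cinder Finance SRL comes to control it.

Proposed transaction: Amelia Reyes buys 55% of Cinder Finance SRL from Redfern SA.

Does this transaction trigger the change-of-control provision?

The purchase adds only to Amelia's holdings (Redfern's stake shrinks), so Amelia is the only person who could newly come to control Cinder.
Amelia holds 93% of Vantage, so Amelia controls Vantage.
Vantage holds 70% of Cobalt, so Amelia controls Cobalt.
Neither Amelia nor any entity Amelia controls holds any voting interest in Cinder.
So before the transaction, Amelia does not control Cinder.
After the purchase, Amelia holds 55% of Cinder directly, and Redfern's stake falls to 45%.
Amelia holds 55% of Cinder, so Amelia controls Cinder.
Amelia did not control Cinder before and does after, so the clause is triggered.

Yes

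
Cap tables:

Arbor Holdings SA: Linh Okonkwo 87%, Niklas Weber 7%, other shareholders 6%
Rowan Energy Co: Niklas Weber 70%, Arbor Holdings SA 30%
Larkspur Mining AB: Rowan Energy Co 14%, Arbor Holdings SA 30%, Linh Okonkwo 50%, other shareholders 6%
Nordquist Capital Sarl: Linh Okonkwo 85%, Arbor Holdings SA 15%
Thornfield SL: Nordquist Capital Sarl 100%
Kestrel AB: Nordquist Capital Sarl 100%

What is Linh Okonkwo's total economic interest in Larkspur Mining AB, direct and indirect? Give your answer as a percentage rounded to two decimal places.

Linh reaches Larkspur along 3 paths.
Via Arbor → Rowan: 87% × 30% × 14% = 3.654%.
Via Arbor: 87% × 30% = 26.1%.
Direct stake: 50% = 50%.
Total: 3.654% + 26.1% + 50% = 79.754%.
Rounded: 79.75%.

79.75%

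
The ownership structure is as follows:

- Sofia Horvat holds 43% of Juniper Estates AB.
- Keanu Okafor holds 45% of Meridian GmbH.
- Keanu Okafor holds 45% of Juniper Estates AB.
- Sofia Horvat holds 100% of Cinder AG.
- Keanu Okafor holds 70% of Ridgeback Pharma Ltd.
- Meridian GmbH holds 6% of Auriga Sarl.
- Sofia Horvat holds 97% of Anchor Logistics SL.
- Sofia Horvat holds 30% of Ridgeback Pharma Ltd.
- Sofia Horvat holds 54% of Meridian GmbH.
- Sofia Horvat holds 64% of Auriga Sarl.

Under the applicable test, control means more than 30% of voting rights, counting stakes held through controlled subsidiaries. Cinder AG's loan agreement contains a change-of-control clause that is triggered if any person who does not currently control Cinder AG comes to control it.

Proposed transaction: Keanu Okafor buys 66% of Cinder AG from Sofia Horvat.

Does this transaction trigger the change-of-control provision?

Yes

The purchase adds only to Keanu's holdings (Sofia's stake shrinks), so Keanu is the only person who could newly come to control Cinder.
Keanu holds 45% of Meridian, so Keanu controls Meridian.
Keanu holds 45% of Juniper, so Keanu controls Juniper.
Keanu holds 70% of Ridgeback, so Keanu controls Ridgeback.
Neither Keanu nor any entity Keanu controls holds any voting interest in Cinder.
So before the transaction, Keanu does not control Cinder.
After the purchase, Keanu holds 66% of Cinder directly, and Sofia's stake falls to 34%.
Keanu holds 66% of Cinder, so Keanu controls Cinder.
Keanu did not control Cinder before and does after, so the clause is triggered.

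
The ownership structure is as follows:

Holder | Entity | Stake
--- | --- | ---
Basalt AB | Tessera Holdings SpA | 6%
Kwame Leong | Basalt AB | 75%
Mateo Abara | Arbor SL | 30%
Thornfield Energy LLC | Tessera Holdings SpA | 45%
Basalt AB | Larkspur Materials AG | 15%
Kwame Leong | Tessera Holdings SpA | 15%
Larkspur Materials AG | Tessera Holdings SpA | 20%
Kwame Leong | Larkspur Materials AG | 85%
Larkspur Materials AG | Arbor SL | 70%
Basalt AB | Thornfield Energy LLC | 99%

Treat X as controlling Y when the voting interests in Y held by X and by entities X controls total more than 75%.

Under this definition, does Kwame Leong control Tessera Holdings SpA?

Kwame holds 85% of Larkspur, so Kwame controls Larkspur.
In Tessera, Kwame's side holds only 20% + 15% = 35%, not > 75%.
So Kwame does not control Tessera.

No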